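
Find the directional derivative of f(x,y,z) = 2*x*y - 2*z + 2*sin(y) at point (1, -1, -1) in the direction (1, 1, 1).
2*sqrt(3)*(-1 + cos(1))/3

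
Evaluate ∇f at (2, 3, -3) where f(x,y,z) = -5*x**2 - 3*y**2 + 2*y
(-20, -16, 0)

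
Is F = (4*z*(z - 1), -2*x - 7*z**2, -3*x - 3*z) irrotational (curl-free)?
No, ∇×F = (14*z, 8*z - 1, -2)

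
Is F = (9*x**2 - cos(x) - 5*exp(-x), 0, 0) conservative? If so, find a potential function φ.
Yes, F is conservative. φ = 3*x**3 - sin(x) + 5*exp(-x)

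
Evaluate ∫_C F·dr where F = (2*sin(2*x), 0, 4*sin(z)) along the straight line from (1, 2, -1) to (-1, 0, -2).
-4*cos(2) + 4*cos(1)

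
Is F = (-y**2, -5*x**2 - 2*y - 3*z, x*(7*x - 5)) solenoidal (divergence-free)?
No, ∇·F = -2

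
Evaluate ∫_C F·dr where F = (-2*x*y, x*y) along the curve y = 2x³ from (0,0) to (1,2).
32/35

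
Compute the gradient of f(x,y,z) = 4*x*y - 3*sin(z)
(4*y, 4*x, -3*cos(z))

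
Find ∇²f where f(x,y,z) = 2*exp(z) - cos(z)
2*exp(z) + cos(z)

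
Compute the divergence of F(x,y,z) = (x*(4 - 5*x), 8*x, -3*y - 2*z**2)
-10*x - 4*z + 4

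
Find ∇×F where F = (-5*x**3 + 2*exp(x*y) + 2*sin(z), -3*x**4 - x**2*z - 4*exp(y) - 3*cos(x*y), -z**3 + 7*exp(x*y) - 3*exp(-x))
(x*(x + 7*exp(x*y)), -7*y*exp(x*y) + 2*cos(z) - 3*exp(-x), -12*x**3 - 2*x*z - 2*x*exp(x*y) + 3*y*sin(x*y))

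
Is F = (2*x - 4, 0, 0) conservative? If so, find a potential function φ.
Yes, F is conservative. φ = x*(x - 4)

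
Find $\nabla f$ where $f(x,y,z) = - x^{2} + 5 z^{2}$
(-2*x, 0, 10*z)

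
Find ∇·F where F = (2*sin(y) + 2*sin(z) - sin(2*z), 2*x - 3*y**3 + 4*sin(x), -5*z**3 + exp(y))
-9*y**2 - 15*z**2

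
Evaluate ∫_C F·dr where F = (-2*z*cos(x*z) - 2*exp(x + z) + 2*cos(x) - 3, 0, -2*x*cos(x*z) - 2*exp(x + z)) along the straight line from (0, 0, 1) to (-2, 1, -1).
-4*sin(2) - 2*exp(-3) + 2*E + 6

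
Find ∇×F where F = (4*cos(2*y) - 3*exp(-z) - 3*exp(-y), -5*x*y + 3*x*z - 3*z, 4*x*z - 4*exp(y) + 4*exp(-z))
(-3*x - 4*exp(y) + 3, -4*z + 3*exp(-z), -5*y + 3*z + 8*sin(2*y) - 3*exp(-y))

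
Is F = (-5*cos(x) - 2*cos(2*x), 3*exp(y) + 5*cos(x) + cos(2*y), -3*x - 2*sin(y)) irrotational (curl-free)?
No, ∇×F = (-2*cos(y), 3, -5*sin(x))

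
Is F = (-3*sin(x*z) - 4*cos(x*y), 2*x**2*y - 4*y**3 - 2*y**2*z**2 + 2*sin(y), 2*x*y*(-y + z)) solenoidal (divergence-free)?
No, ∇·F = 2*x**2 + 2*x*y - 12*y**2 - 4*y*z**2 + 4*y*sin(x*y) - 3*z*cos(x*z) + 2*cos(y)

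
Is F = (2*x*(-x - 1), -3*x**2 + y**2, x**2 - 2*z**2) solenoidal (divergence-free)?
No, ∇·F = -4*x + 2*y - 4*z - 2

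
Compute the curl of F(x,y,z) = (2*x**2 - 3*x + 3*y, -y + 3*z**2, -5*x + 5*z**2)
(-6*z, 5, -3)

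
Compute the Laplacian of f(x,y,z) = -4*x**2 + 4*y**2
0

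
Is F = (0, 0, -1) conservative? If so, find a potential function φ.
Yes, F is conservative. φ = -z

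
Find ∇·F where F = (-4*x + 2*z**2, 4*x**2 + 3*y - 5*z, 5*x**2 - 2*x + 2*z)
1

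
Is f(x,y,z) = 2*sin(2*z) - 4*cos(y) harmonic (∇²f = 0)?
No, ∇²f = -8*sin(2*z) + 4*cos(y)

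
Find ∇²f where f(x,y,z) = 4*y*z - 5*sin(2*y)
20*sin(2*y)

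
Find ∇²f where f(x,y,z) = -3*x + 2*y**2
4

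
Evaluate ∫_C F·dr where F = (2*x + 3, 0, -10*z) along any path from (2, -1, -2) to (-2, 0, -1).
3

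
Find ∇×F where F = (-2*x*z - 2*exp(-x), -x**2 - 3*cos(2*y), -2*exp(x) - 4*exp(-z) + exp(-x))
(0, -2*x + sinh(x) + 3*cosh(x), -2*x)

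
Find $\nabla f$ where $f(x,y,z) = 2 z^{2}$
(0, 0, 4*z)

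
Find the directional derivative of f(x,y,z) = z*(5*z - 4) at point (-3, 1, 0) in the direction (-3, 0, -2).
8*sqrt(13)/13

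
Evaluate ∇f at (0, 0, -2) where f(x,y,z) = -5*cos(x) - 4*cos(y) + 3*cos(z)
(0, 0, 3*sin(2))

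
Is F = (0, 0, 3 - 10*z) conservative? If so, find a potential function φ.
Yes, F is conservative. φ = z*(3 - 5*z)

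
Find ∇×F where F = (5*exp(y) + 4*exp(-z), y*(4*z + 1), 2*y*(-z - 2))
(-4*y - 2*z - 4, -4*exp(-z), -5*exp(y))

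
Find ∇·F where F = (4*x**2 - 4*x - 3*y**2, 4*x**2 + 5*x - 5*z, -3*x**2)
8*x - 4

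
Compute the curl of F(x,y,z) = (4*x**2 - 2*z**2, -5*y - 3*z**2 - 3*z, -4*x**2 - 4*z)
(6*z + 3, 8*x - 4*z, 0)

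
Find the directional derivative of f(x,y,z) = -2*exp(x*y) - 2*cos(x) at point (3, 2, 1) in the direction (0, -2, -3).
12*sqrt(13)*exp(6)/13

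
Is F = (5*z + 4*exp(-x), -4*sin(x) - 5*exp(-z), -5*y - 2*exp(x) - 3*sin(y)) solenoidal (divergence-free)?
No, ∇·F = -4*exp(-x)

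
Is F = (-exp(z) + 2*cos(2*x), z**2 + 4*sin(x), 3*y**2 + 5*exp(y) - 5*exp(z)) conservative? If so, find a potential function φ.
No, ∇×F = (6*y - 2*z + 5*exp(y), -exp(z), 4*cos(x)) ≠ 0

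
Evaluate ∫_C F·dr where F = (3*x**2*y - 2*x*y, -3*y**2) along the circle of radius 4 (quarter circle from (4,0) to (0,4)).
-48*pi - 64/3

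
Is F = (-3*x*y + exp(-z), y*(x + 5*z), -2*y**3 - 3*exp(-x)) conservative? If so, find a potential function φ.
No, ∇×F = (y*(-6*y - 5), -exp(-z) - 3*exp(-x), 3*x + y) ≠ 0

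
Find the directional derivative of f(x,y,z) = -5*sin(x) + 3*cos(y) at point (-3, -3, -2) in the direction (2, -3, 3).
-sqrt(22)*(10*cos(3) + 9*sin(3))/22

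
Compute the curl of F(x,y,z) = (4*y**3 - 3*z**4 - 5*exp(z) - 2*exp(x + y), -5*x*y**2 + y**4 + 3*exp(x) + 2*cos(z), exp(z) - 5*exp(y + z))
(-5*exp(y + z) + 2*sin(z), -12*z**3 - 5*exp(z), -17*y**2 + 3*exp(x) + 2*exp(x + y))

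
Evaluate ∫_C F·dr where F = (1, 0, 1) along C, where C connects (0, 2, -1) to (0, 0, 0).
1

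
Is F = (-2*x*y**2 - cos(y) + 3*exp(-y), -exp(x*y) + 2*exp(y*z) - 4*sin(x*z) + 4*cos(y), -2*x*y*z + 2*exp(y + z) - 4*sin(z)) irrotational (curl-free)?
No, ∇×F = (-2*x*z + 4*x*cos(x*z) - 2*y*exp(y*z) + 2*exp(y + z), 2*y*z, 4*x*y - y*exp(x*y) - 4*z*cos(x*z) - sin(y) + 3*exp(-y))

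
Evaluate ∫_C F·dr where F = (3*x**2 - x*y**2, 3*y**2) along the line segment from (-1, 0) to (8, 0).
513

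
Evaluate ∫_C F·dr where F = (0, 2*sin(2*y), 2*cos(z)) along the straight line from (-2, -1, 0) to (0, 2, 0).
cos(2) - cos(4)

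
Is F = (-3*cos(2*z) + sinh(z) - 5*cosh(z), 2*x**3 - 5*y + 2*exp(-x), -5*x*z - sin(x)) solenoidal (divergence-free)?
No, ∇·F = -5*x - 5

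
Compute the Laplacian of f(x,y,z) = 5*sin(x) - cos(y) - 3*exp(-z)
-5*sin(x) + cos(y) - 3*exp(-z)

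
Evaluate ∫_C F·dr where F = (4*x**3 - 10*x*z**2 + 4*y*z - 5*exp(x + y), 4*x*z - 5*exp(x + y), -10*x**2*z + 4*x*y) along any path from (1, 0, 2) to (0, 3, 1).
-5*exp(3) + 5*E + 19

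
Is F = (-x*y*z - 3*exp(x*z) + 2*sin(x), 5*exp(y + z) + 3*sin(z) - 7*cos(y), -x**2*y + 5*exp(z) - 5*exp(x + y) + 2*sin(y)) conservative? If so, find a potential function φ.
No, ∇×F = (-x**2 - 5*exp(x + y) - 5*exp(y + z) + 2*cos(y) - 3*cos(z), x*y - 3*x*exp(x*z) + 5*exp(x + y), x*z) ≠ 0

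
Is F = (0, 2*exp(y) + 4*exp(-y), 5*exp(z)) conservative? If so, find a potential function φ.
Yes, F is conservative. φ = 2*exp(y) + 5*exp(z) - 4*exp(-y)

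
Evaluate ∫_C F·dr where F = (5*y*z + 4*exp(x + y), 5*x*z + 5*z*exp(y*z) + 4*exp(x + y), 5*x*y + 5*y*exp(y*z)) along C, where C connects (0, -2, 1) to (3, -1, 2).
-30 + 8*sinh(2)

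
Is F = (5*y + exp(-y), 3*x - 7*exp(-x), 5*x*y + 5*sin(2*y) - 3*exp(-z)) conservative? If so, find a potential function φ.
No, ∇×F = (5*x + 10*cos(2*y), -5*y, -2 + exp(-y) + 7*exp(-x)) ≠ 0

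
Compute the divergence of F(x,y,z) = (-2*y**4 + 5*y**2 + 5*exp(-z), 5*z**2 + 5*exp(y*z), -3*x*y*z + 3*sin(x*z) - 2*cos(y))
-3*x*y + 3*x*cos(x*z) + 5*z*exp(y*z)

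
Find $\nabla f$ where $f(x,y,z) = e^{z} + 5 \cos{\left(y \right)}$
(0, -5*sin(y), exp(z))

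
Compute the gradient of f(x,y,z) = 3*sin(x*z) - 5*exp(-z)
(3*z*cos(x*z), 0, 3*x*cos(x*z) + 5*exp(-z))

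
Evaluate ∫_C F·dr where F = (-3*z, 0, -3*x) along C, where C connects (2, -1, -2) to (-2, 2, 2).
0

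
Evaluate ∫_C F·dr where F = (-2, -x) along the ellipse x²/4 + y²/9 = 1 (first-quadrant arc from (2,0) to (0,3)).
4 - 3*pi/2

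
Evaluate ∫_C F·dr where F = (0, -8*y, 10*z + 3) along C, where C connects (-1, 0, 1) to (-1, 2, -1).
-22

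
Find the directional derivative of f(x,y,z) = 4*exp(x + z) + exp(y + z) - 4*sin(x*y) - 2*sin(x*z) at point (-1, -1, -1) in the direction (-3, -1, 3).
2*sqrt(19)*(-8*exp(2)*cos(1) + 1)*exp(-2)/19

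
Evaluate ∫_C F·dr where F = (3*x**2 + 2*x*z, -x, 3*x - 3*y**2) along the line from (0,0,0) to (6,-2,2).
280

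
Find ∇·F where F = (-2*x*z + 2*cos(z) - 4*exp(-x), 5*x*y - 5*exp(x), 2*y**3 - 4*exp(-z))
5*x - 2*z + 4*exp(-z) + 4*exp(-x)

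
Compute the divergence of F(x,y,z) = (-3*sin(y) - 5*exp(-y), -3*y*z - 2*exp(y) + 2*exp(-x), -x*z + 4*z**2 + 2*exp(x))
-x + 5*z - 2*exp(y)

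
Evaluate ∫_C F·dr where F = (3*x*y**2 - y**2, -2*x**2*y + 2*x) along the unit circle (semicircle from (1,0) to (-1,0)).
4/3 + pi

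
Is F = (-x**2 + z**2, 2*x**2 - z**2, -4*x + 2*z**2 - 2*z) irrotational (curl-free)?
No, ∇×F = (2*z, 2*z + 4, 4*x)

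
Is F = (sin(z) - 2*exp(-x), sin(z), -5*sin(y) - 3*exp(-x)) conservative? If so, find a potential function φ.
No, ∇×F = (-5*cos(y) - cos(z), cos(z) - 3*exp(-x), 0) ≠ 0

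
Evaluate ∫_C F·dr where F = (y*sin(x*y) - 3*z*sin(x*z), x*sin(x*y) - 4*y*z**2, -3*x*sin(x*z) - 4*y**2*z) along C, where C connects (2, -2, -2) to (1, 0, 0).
34 - 2*cos(4)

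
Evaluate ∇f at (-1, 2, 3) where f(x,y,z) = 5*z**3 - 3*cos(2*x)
(-6*sin(2), 0, 135)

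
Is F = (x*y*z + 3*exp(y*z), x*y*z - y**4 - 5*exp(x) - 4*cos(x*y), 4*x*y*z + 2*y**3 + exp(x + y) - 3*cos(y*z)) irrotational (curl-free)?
No, ∇×F = (-x*y + 4*x*z + 6*y**2 + 3*z*sin(y*z) + exp(x + y), x*y - 4*y*z + 3*y*exp(y*z) - exp(x + y), -x*z + y*z + 4*y*sin(x*y) - 3*z*exp(y*z) - 5*exp(x))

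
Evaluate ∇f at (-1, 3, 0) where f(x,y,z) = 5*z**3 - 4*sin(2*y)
(0, -8*cos(6), 0)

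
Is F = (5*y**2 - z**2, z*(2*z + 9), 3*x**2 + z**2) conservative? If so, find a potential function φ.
No, ∇×F = (-4*z - 9, -6*x - 2*z, -10*y) ≠ 0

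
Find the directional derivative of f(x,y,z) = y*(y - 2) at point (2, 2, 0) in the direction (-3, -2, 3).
-2*sqrt(22)/11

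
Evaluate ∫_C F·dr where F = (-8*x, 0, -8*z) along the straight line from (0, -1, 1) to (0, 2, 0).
4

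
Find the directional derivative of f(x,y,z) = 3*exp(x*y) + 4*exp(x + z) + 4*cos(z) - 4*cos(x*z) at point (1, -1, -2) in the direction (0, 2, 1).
2*sqrt(5)*exp(-1)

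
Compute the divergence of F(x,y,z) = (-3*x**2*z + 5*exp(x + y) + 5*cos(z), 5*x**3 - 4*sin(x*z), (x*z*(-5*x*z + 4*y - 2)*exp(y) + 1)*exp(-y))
-10*x**2*z + 4*x*y - 6*x*z - 2*x + 5*exp(x + y)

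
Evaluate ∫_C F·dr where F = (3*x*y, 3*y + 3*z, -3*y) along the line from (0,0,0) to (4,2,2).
38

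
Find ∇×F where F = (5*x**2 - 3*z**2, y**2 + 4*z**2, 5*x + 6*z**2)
(-8*z, -6*z - 5, 0)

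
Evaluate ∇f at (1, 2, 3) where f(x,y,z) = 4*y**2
(0, 16, 0)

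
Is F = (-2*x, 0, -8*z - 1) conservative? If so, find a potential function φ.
Yes, F is conservative. φ = -x**2 - 4*z**2 - z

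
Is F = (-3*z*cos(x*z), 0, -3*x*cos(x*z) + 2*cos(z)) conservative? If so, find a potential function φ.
Yes, F is conservative. φ = 2*sin(z) - 3*sin(x*z)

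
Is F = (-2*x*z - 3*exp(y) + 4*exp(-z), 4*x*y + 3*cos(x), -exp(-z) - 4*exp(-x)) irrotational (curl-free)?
No, ∇×F = (0, -2*x - 4*exp(-z) - 4*exp(-x), 4*y + 3*exp(y) - 3*sin(x))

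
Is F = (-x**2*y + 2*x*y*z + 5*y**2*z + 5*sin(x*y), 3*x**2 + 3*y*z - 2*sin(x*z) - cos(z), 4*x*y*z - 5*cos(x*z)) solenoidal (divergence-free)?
No, ∇·F = 2*x*y + 5*x*sin(x*z) + 2*y*z + 5*y*cos(x*y) + 3*z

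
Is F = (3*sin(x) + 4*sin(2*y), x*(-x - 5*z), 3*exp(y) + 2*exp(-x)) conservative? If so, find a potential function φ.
No, ∇×F = (5*x + 3*exp(y), 2*exp(-x), -2*x - 5*z - 8*cos(2*y)) ≠ 0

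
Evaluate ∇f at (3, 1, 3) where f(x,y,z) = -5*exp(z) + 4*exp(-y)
(0, -4*exp(-1), -5*exp(3))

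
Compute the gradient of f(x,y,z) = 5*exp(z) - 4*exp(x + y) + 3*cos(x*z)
(-3*z*sin(x*z) - 4*exp(x + y), -4*exp(x + y), -3*x*sin(x*z) + 5*exp(z))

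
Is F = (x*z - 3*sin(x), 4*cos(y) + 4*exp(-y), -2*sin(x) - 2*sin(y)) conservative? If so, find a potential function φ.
No, ∇×F = (-2*cos(y), x + 2*cos(x), 0) ≠ 0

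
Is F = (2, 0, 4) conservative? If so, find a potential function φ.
Yes, F is conservative. φ = 2*x + 4*z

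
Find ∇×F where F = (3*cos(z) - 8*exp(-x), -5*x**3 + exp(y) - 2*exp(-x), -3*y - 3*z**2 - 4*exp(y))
(-4*exp(y) - 3, -3*sin(z), -15*x**2 + 2*exp(-x))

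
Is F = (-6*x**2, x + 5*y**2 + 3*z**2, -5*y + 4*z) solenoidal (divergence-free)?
No, ∇·F = -12*x + 10*y + 4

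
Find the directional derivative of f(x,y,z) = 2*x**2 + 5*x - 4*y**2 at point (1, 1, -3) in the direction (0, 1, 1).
-4*sqrt(2)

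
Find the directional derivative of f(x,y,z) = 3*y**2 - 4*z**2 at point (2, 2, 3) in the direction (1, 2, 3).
-24*sqrt(14)/7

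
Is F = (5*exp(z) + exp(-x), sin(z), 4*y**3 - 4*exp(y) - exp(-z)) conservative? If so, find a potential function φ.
No, ∇×F = (12*y**2 - 4*exp(y) - cos(z), 5*exp(z), 0) ≠ 0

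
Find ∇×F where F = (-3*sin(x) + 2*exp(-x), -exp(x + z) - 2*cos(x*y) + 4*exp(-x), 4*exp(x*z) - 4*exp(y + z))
(exp(x + z) - 4*exp(y + z), -4*z*exp(x*z), 2*y*sin(x*y) - exp(x + z) - 4*exp(-x))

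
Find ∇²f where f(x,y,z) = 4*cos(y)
-4*cos(y)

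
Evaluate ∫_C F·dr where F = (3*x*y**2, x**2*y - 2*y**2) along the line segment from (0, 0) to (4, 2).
176/3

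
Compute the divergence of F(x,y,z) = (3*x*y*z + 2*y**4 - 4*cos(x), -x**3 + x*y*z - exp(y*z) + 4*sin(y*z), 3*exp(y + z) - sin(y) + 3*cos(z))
x*z + 3*y*z - z*exp(y*z) + 4*z*cos(y*z) + 3*exp(y + z) + 4*sin(x) - 3*sin(z)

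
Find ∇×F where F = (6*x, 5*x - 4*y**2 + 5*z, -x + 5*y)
(0, 1, 5)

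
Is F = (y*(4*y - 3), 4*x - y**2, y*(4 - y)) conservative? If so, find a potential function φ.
No, ∇×F = (4 - 2*y, 0, 7 - 8*y) ≠ 0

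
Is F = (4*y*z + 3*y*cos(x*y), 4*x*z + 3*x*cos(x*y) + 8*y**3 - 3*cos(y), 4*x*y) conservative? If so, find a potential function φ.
Yes, F is conservative. φ = 4*x*y*z + 2*y**4 - 3*sin(y) + 3*sin(x*y)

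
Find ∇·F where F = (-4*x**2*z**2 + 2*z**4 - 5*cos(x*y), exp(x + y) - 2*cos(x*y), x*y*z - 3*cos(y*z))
x*y - 8*x*z**2 + 2*x*sin(x*y) + 5*y*sin(x*y) + 3*y*sin(y*z) + exp(x + y)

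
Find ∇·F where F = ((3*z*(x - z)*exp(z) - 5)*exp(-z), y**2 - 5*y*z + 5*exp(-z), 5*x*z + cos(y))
5*x + 2*y - 2*z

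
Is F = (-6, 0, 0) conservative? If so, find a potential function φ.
Yes, F is conservative. φ = -6*x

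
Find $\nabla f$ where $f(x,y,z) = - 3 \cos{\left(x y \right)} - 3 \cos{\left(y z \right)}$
(3*y*sin(x*y), 3*x*sin(x*y) + 3*z*sin(y*z), 3*y*sin(y*z))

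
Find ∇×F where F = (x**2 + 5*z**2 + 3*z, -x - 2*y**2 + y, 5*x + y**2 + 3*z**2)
(2*y, 10*z - 2, -1)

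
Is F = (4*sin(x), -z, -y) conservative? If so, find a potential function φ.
Yes, F is conservative. φ = -y*z - 4*cos(x)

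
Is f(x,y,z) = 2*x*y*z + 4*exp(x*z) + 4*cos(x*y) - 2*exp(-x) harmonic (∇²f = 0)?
No, ∇²f = 2*(2*x**2*(exp(x*z) - cos(x*y))*exp(x) + 2*(-y**2*cos(x*y) + z**2*exp(x*z))*exp(x) - 1)*exp(-x)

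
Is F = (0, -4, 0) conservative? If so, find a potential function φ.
Yes, F is conservative. φ = -4*y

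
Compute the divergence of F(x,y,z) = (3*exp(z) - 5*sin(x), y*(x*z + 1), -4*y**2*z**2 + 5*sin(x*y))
x*z - 8*y**2*z - 5*cos(x) + 1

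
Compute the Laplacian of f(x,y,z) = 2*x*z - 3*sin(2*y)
12*sin(2*y)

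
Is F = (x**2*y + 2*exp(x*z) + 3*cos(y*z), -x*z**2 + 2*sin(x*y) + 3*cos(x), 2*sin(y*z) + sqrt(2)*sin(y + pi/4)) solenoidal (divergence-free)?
No, ∇·F = 2*x*y + 2*x*cos(x*y) + 2*y*cos(y*z) + 2*z*exp(x*z)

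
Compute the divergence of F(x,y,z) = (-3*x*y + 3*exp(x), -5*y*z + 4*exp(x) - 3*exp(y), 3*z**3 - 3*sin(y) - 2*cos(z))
-3*y + 9*z**2 - 5*z + 3*exp(x) - 3*exp(y) + 2*sin(z)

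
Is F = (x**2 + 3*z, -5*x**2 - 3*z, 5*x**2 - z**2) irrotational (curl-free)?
No, ∇×F = (3, 3 - 10*x, -10*x)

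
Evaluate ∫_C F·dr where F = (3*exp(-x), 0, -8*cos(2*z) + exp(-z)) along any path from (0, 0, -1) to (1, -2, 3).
-4*sin(2) - 3*exp(-1) - exp(-3) - 4*sin(6) + E + 3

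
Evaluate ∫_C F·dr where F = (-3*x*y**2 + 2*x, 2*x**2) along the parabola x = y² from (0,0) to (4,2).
-176/5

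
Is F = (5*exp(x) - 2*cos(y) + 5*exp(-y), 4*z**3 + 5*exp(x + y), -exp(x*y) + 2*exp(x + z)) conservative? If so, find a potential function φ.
No, ∇×F = (-x*exp(x*y) - 12*z**2, y*exp(x*y) - 2*exp(x + z), 5*exp(x + y) - 2*sin(y) + 5*exp(-y)) ≠ 0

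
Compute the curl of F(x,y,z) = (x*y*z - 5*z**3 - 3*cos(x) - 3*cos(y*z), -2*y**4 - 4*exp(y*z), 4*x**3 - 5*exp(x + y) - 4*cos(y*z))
(4*y*exp(y*z) + 4*z*sin(y*z) - 5*exp(x + y), -12*x**2 + x*y + 3*y*sin(y*z) - 15*z**2 + 5*exp(x + y), -z*(x + 3*sin(y*z)))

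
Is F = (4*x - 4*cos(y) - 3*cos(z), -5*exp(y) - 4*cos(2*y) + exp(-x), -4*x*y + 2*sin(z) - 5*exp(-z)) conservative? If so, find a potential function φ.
No, ∇×F = (-4*x, 4*y + 3*sin(z), -4*sin(y) - exp(-x)) ≠ 0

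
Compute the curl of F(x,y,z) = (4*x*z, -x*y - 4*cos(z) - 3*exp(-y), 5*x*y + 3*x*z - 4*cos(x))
(5*x - 4*sin(z), 4*x - 5*y - 3*z - 4*sin(x), -y)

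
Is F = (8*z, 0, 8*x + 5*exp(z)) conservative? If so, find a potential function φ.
Yes, F is conservative. φ = 8*x*z + 5*exp(z)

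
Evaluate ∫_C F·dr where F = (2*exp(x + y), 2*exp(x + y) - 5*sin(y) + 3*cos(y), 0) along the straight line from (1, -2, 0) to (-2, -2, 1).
2*(1 - exp(3))*exp(-4)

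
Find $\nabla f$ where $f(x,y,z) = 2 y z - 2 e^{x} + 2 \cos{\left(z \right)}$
(-2*exp(x), 2*z, 2*y - 2*sin(z))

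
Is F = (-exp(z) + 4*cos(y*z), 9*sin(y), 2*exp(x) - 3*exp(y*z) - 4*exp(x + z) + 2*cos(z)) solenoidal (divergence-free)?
No, ∇·F = -3*y*exp(y*z) - 4*exp(x + z) - 2*sin(z) + 9*cos(y)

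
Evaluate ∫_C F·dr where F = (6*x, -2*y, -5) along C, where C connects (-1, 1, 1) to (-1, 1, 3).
-10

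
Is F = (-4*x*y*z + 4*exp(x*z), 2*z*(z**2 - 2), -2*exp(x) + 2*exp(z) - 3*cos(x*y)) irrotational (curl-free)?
No, ∇×F = (3*x*sin(x*y) - 6*z**2 + 4, -4*x*y + 4*x*exp(x*z) - 3*y*sin(x*y) + 2*exp(x), 4*x*z)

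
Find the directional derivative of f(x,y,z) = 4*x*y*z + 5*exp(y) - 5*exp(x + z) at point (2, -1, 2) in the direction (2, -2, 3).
sqrt(17)*(-25*exp(5) - 72*E - 10)*exp(-1)/17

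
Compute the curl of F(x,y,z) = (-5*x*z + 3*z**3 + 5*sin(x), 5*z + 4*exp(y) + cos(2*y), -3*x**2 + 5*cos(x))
(-5, x + 9*z**2 + 5*sin(x), 0)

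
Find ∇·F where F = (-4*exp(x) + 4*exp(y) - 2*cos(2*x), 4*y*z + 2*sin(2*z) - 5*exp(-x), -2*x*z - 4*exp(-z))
-2*x + 4*z - 4*exp(x) + 4*sin(2*x) + 4*exp(-z)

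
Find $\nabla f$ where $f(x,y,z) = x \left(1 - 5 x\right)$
(1 - 10*x, 0, 0)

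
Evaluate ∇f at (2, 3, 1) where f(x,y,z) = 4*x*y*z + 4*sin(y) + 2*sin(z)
(12, 4*cos(3) + 8, 2*cos(1) + 24)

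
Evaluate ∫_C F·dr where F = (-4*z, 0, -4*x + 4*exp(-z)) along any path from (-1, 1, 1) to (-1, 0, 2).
-4*exp(-2) + 4*exp(-1) + 4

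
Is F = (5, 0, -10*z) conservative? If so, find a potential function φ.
Yes, F is conservative. φ = 5*x - 5*z**2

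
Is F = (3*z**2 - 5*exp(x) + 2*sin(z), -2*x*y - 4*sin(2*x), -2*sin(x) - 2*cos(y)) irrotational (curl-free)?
No, ∇×F = (2*sin(y), 6*z + 2*cos(x) + 2*cos(z), -2*y - 8*cos(2*x))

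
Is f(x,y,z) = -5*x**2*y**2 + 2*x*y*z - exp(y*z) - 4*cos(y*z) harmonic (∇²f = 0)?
No, ∇²f = -10*x**2 - y**2*(exp(y*z) - 4*cos(y*z)) - 10*y**2 - z**2*exp(y*z) + 4*z**2*cos(y*z)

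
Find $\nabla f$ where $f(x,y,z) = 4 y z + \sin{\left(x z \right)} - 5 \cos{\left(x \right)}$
(z*cos(x*z) + 5*sin(x), 4*z, x*cos(x*z) + 4*y)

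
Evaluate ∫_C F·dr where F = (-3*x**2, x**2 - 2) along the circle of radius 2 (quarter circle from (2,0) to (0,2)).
28/3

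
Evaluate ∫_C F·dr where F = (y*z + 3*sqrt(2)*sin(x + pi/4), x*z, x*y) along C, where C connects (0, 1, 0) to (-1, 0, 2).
-3*sqrt(2)*sin(pi/4 + 1) + 3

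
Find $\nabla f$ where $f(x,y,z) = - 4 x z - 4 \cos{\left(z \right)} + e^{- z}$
(-4*z, 0, -4*x + 4*sin(z) - exp(-z))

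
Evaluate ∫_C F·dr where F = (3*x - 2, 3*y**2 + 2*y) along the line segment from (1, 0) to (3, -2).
4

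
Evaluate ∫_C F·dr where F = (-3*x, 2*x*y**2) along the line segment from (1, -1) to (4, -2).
-107/3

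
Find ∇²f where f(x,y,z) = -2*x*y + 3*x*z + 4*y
0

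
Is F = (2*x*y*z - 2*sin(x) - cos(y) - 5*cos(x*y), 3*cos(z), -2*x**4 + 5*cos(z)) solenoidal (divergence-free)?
No, ∇·F = 2*y*z + 5*y*sin(x*y) - 5*sin(z) - 2*cos(x)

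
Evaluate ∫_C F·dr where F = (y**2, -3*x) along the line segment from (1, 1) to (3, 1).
2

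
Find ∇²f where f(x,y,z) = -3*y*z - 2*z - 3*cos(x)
3*cos(x)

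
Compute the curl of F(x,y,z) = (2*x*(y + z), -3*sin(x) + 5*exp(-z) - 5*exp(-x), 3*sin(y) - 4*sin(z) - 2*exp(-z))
(3*cos(y) + 5*exp(-z), 2*x, -2*x - 3*cos(x) + 5*exp(-x))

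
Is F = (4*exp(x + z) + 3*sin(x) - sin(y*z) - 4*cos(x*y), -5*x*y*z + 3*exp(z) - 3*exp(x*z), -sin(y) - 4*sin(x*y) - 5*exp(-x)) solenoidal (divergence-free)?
No, ∇·F = -5*x*z + 4*y*sin(x*y) + 4*exp(x + z) + 3*cos(x)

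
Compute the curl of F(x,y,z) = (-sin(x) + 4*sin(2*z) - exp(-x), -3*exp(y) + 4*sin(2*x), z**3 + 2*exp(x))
(0, -2*exp(x) + 8*cos(2*z), 8*cos(2*x))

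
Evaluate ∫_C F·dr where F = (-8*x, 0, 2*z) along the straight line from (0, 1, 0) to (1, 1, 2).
0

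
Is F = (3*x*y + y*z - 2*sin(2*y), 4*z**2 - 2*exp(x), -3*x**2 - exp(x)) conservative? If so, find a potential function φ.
No, ∇×F = (-8*z, 6*x + y + exp(x), -3*x - z - 2*exp(x) + 4*cos(2*y)) ≠ 0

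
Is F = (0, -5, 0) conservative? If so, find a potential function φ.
Yes, F is conservative. φ = -5*y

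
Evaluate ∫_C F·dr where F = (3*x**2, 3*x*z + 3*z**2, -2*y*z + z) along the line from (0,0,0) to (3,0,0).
27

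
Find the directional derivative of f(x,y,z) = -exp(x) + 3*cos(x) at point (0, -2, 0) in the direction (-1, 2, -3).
sqrt(14)/14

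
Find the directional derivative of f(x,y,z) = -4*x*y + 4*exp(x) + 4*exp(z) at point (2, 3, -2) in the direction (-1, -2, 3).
2*sqrt(14)*((7 - exp(2))*exp(2) + 3)*exp(-2)/7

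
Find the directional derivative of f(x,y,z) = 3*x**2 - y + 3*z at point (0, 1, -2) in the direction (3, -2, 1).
5*sqrt(14)/14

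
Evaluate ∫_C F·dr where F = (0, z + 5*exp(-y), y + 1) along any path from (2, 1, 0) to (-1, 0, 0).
-5 + 5*exp(-1)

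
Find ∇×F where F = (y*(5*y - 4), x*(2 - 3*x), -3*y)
(-3, 0, -6*x - 10*y + 6)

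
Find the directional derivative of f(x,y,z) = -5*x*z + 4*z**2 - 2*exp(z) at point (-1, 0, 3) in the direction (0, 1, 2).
2*sqrt(5)*(29 - 2*exp(3))/5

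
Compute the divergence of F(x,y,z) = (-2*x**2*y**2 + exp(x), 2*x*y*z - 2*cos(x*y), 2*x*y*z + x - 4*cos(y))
-4*x*y**2 + 2*x*y + 2*x*z + 2*x*sin(x*y) + exp(x)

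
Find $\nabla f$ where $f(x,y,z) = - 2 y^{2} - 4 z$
(0, -4*y, -4)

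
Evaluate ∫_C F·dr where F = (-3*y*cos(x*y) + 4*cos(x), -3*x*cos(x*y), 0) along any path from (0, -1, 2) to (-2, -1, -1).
-7*sin(2)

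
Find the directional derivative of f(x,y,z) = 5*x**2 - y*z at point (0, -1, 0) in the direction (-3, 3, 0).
0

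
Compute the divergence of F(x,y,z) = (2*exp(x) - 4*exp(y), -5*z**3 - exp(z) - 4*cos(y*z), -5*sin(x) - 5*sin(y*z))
-5*y*cos(y*z) + 4*z*sin(y*z) + 2*exp(x)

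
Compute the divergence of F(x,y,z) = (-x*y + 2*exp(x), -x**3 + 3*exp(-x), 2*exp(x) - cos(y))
-y + 2*exp(x)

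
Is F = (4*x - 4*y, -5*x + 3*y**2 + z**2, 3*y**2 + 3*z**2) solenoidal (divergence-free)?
No, ∇·F = 6*y + 6*z + 4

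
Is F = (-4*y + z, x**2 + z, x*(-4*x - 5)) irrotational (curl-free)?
No, ∇×F = (-1, 8*x + 6, 2*x + 4)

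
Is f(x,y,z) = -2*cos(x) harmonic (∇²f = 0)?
No, ∇²f = 2*cos(x)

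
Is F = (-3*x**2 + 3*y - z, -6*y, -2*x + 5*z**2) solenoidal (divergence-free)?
No, ∇·F = -6*x + 10*z - 6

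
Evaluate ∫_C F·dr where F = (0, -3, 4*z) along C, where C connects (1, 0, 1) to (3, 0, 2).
6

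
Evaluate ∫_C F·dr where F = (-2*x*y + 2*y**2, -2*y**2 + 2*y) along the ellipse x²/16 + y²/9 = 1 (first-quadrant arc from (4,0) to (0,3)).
-25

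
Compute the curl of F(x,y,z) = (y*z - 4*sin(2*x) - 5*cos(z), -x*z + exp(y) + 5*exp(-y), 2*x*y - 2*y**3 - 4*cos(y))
(3*x - 6*y**2 + 4*sin(y), -y + 5*sin(z), -2*z)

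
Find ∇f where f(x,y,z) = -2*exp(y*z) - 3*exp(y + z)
(0, -2*z*exp(y*z) - 3*exp(y + z), -2*y*exp(y*z) - 3*exp(y + z))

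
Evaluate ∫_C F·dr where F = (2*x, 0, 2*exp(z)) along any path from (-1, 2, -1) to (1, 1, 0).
2 - 2*exp(-1)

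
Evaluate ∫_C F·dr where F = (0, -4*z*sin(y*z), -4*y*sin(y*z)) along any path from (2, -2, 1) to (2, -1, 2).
0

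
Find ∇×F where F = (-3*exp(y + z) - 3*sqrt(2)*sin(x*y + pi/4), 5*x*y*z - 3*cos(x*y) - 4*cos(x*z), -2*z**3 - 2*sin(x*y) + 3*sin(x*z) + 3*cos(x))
(-x*(5*y + 4*sin(x*z) + 2*cos(x*y)), 2*y*cos(x*y) - 3*z*cos(x*z) - 3*exp(y + z) + 3*sin(x), 3*sqrt(2)*x*cos(x*y + pi/4) + 5*y*z + 3*y*sin(x*y) + 4*z*sin(x*z) + 3*exp(y + z))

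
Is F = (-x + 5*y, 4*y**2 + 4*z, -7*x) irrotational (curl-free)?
No, ∇×F = (-4, 7, -5)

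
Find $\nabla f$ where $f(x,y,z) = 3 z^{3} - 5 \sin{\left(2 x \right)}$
(-10*cos(2*x), 0, 9*z**2)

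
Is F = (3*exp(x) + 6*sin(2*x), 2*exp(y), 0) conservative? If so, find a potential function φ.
Yes, F is conservative. φ = 3*exp(x) + 2*exp(y) - 3*cos(2*x)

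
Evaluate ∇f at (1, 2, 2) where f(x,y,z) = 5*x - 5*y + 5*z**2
(5, -5, 20)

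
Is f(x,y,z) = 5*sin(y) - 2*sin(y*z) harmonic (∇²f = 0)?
No, ∇²f = 2*y**2*sin(y*z) + 2*z**2*sin(y*z) - 5*sin(y)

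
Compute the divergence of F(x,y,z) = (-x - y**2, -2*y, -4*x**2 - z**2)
-2*z - 3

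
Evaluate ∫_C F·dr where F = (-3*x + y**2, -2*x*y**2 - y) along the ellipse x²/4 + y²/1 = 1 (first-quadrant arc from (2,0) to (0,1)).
25/6 - pi/4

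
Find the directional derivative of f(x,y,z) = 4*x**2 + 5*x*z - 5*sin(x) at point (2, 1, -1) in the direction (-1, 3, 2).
sqrt(14)*(5*cos(2) + 9)/14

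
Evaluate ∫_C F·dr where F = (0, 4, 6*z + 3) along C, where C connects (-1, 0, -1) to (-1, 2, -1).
8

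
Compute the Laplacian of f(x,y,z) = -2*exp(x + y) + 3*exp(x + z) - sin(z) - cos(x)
-4*exp(x + y) + 6*exp(x + z) + sin(z) + cos(x)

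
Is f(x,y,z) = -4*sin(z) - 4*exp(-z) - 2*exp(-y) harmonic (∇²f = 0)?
No, ∇²f = 4*sin(z) - 4*exp(-z) - 2*exp(-y)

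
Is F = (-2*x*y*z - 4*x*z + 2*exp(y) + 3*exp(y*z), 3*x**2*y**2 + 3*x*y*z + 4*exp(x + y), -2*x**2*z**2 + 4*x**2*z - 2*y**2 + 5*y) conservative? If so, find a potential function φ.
No, ∇×F = (-3*x*y - 4*y + 5, -2*x*y + 4*x*z**2 - 8*x*z - 4*x + 3*y*exp(y*z), 6*x*y**2 + 2*x*z + 3*y*z - 3*z*exp(y*z) - 2*exp(y) + 4*exp(x + y)) ≠ 0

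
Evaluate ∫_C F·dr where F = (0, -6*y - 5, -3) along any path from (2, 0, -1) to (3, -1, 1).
-4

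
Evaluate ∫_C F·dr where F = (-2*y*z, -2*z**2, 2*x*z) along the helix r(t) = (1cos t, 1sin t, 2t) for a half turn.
-16 + pi**2 + 16*pi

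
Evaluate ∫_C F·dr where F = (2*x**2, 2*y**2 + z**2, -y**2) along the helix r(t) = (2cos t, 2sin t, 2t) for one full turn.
24*pi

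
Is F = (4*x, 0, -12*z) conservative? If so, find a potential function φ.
Yes, F is conservative. φ = 2*x**2 - 6*z**2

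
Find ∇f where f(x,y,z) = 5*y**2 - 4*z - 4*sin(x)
(-4*cos(x), 10*y, -4)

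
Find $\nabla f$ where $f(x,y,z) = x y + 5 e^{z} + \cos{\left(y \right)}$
(y, x - sin(y), 5*exp(z))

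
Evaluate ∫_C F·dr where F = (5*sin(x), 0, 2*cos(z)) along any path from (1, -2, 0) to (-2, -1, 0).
-5*cos(2) + 5*cos(1)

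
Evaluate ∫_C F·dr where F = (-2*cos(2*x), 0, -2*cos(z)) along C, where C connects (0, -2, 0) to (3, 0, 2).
-2*sin(2) - sin(6)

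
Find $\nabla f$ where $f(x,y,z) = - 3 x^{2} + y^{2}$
(-6*x, 2*y, 0)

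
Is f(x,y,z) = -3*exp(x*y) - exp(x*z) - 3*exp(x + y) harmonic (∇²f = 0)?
No, ∇²f = -3*x**2*exp(x*y) - x**2*exp(x*z) - 3*y**2*exp(x*y) - z**2*exp(x*z) - 6*exp(x + y)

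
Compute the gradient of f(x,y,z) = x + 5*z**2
(1, 0, 10*z)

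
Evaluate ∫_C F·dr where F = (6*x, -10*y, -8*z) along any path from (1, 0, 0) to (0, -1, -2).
-24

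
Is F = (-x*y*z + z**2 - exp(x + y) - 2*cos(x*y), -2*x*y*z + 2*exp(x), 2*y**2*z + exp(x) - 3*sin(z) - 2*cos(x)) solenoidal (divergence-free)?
No, ∇·F = -2*x*z + 2*y**2 - y*z + 2*y*sin(x*y) - exp(x + y) - 3*cos(z)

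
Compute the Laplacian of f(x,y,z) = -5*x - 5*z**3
-30*z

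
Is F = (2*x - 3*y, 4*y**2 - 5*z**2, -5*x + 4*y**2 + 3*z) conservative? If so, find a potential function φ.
No, ∇×F = (8*y + 10*z, 5, 3) ≠ 0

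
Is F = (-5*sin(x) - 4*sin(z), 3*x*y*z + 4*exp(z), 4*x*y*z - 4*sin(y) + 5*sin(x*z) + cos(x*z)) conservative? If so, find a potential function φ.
No, ∇×F = (-3*x*y + 4*x*z - 4*exp(z) - 4*cos(y), -4*y*z + z*sin(x*z) - 5*z*cos(x*z) - 4*cos(z), 3*y*z) ≠ 0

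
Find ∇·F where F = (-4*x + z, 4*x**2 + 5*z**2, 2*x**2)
-4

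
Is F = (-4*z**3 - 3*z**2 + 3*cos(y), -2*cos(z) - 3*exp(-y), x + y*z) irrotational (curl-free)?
No, ∇×F = (z - 2*sin(z), -12*z**2 - 6*z - 1, 3*sin(y))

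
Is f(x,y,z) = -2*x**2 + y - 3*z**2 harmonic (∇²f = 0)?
No, ∇²f = -10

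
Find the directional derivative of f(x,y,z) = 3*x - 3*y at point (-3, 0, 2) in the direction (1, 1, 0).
0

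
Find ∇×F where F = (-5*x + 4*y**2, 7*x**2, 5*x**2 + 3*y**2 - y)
(6*y - 1, -10*x, 14*x - 8*y)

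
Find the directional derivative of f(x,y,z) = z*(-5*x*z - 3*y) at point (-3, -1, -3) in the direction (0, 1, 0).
9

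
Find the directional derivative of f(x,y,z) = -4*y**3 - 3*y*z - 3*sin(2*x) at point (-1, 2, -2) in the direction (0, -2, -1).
18*sqrt(5)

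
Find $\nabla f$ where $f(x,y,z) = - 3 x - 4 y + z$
(-3, -4, 1)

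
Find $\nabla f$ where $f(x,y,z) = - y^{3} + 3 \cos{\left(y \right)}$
(0, -3*y**2 - 3*sin(y), 0)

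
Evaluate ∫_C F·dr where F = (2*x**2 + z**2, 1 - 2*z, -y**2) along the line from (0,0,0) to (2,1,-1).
25/3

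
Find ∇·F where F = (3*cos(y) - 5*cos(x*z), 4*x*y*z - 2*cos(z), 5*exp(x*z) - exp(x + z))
4*x*z + 5*x*exp(x*z) + 5*z*sin(x*z) - exp(x + z)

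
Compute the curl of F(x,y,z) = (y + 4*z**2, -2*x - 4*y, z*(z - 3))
(0, 8*z, -3)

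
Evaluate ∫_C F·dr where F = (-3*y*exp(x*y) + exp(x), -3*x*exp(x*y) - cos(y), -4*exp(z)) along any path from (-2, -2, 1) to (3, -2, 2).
(-exp(4) - 3 + (-4*E + 4 + exp(2) + 3*exp(3))*exp(7))*exp(-6)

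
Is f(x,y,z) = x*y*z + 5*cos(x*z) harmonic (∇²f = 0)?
No, ∇²f = -5*(x**2 + z**2)*cos(x*z)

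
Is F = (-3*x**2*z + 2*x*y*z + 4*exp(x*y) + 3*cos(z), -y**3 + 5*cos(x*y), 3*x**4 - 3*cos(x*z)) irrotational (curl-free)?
No, ∇×F = (0, -12*x**3 - 3*x**2 + 2*x*y - 3*z*sin(x*z) - 3*sin(z), -2*x*z - 4*x*exp(x*y) - 5*y*sin(x*y))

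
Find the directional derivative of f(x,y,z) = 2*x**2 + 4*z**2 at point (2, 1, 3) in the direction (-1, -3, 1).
16*sqrt(11)/11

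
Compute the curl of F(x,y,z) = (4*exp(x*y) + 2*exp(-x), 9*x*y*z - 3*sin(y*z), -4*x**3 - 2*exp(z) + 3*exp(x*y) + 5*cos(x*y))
(-9*x*y + 3*x*exp(x*y) - 5*x*sin(x*y) + 3*y*cos(y*z), 12*x**2 - 3*y*exp(x*y) + 5*y*sin(x*y), -4*x*exp(x*y) + 9*y*z)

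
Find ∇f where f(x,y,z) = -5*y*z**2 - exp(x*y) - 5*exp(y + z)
(-y*exp(x*y), -x*exp(x*y) - 5*z**2 - 5*exp(y + z), -10*y*z - 5*exp(y + z))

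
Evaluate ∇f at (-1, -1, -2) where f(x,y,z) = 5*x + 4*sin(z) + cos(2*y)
(5, 2*sin(2), 4*cos(2))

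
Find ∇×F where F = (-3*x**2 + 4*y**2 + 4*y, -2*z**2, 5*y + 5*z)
(4*z + 5, 0, -8*y - 4)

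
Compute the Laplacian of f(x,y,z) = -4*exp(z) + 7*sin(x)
-4*exp(z) - 7*sin(x)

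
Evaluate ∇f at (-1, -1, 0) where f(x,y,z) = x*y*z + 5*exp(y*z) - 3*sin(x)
(-3*cos(1), 0, -4)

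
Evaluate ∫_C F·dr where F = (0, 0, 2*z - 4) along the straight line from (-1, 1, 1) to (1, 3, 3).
0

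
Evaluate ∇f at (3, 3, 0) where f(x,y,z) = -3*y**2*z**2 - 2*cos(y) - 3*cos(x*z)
(0, 2*sin(3), 0)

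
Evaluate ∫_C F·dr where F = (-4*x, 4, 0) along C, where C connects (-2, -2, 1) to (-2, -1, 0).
4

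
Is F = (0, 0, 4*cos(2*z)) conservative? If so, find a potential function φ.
Yes, F is conservative. φ = 2*sin(2*z)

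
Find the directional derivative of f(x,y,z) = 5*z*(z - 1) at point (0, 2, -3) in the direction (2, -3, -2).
70*sqrt(17)/17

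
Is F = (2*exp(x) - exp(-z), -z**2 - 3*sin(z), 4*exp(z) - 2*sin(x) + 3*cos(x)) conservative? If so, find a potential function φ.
No, ∇×F = (2*z + 3*cos(z), 3*sin(x) + 2*cos(x) + exp(-z), 0) ≠ 0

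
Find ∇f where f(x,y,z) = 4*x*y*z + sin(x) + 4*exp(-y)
(4*y*z + cos(x), 4*x*z - 4*exp(-y), 4*x*y)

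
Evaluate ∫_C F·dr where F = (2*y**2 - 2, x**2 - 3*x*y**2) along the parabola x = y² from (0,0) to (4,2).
-24/5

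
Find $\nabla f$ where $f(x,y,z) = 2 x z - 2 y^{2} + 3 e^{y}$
(2*z, -4*y + 3*exp(y), 2*x)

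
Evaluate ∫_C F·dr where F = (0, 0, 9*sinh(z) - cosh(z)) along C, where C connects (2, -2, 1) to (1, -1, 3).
-9*cosh(1) - sinh(3) + sinh(1) + 9*cosh(3)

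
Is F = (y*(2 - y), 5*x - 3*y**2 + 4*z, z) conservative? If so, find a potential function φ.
No, ∇×F = (-4, 0, 2*y + 3) ≠ 0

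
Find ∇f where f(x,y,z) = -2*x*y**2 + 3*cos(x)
(-2*y**2 - 3*sin(x), -4*x*y, 0)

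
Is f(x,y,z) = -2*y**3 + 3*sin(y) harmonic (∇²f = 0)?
No, ∇²f = -12*y - 3*sin(y)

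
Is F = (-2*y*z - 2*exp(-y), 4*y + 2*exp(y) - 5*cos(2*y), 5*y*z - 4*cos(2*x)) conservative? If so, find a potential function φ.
No, ∇×F = (5*z, -2*y - 8*sin(2*x), 2*z - 2*exp(-y)) ≠ 0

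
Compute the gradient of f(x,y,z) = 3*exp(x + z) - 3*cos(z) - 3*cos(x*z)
(3*z*sin(x*z) + 3*exp(x + z), 0, 3*x*sin(x*z) + 3*exp(x + z) + 3*sin(z))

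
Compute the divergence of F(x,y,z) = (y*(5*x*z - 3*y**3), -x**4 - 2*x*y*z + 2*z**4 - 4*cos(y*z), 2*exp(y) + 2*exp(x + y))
z*(-2*x + 5*y + 4*sin(y*z))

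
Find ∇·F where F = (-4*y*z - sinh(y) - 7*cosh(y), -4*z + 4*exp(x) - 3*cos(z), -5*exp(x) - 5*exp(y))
0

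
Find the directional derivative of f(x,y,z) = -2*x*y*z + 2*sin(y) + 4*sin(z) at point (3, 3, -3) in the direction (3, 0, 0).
18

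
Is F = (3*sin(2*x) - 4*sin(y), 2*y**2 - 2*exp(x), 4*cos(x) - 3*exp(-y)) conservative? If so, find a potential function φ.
No, ∇×F = (3*exp(-y), 4*sin(x), -2*exp(x) + 4*cos(y)) ≠ 0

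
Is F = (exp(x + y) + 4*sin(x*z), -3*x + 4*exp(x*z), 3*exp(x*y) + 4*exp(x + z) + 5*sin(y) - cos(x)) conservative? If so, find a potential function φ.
No, ∇×F = (3*x*exp(x*y) - 4*x*exp(x*z) + 5*cos(y), 4*x*cos(x*z) - 3*y*exp(x*y) - 4*exp(x + z) - sin(x), 4*z*exp(x*z) - exp(x + y) - 3) ≠ 0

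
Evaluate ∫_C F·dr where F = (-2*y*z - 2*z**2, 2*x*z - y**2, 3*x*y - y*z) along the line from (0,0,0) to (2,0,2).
-16/3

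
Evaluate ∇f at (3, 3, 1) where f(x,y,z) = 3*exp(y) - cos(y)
(0, sin(3) + 3*exp(3), 0)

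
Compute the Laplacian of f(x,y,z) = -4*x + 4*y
0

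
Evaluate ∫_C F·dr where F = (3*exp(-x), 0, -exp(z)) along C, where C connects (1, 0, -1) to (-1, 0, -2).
(-3*exp(3) - 1 + 4*E)*exp(-2)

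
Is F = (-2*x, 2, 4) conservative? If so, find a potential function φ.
Yes, F is conservative. φ = -x**2 + 2*y + 4*z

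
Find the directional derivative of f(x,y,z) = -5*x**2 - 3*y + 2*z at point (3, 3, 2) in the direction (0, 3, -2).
-sqrt(13)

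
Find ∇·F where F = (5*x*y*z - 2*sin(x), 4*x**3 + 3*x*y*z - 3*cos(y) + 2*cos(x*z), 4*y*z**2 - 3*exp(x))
3*x*z + 13*y*z + 3*sin(y) - 2*cos(x)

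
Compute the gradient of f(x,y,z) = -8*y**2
(0, -16*y, 0)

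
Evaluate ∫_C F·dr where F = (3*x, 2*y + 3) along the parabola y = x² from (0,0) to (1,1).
11/2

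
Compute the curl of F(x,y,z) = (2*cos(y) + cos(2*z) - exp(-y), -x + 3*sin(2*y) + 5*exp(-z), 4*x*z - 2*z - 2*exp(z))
(5*exp(-z), -4*z - 2*sin(2*z), 2*sin(y) - 1 - exp(-y))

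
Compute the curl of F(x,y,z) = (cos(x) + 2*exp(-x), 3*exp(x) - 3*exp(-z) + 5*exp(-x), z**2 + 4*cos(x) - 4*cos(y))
(4*sin(y) - 3*exp(-z), 4*sin(x), 3*exp(x) - 5*exp(-x))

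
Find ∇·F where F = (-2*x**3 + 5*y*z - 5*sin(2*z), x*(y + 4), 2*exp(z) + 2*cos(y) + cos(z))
-6*x**2 + x + 2*exp(z) - sin(z)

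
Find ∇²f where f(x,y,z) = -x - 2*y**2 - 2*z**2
-8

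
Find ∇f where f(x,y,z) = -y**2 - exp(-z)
(0, -2*y, exp(-z))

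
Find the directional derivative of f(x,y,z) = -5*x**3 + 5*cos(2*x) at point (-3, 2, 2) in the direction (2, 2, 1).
-90 + 20*sin(6)/3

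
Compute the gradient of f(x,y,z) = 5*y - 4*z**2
(0, 5, -8*z)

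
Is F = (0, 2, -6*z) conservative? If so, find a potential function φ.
Yes, F is conservative. φ = 2*y - 3*z**2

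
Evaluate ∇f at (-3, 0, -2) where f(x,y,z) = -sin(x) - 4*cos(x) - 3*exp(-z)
(-4*sin(3) - cos(3), 0, 3*exp(2))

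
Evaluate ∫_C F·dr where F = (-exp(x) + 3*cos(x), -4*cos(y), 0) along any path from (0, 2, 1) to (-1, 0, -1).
-3*sin(1) - exp(-1) + 1 + 4*sin(2)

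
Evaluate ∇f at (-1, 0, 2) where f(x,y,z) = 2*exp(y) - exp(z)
(0, 2, -exp(2))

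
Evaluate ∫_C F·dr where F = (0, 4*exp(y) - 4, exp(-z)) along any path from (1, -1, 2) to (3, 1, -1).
-8 - 4*exp(-1) + exp(-2) + 3*E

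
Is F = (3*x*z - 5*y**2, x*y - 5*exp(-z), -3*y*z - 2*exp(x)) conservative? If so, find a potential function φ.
No, ∇×F = (-3*z - 5*exp(-z), 3*x + 2*exp(x), 11*y) ≠ 0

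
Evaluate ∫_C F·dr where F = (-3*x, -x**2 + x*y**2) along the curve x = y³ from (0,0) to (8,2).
-2176/21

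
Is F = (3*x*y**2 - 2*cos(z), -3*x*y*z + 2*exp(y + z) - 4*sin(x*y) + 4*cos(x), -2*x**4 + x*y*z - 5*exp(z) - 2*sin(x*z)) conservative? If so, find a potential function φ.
No, ∇×F = (3*x*y + x*z - 2*exp(y + z), 8*x**3 - y*z + 2*z*cos(x*z) + 2*sin(z), -6*x*y - 3*y*z - 4*y*cos(x*y) - 4*sin(x)) ≠ 0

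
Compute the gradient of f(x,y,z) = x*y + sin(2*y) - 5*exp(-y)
(y, x + 2*cos(2*y) + 5*exp(-y), 0)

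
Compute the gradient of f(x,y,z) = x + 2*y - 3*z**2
(1, 2, -6*z)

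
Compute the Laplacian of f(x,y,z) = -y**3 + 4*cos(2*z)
-6*y - 16*cos(2*z)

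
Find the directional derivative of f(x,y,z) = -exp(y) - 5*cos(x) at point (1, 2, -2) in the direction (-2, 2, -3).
-2*sqrt(17)*(5*sin(1) + exp(2))/17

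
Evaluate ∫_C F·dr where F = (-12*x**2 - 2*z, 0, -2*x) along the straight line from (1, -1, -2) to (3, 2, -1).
-102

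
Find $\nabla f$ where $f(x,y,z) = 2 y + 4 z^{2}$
(0, 2, 8*z)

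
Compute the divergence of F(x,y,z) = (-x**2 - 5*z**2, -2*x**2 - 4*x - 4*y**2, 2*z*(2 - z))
-2*x - 8*y - 4*z + 4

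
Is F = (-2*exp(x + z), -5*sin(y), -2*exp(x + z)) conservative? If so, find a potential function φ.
Yes, F is conservative. φ = -2*exp(x + z) + 5*cos(y)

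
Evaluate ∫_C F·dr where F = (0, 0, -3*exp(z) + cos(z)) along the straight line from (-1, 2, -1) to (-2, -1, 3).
-3*exp(3) + sin(3) + sin(1) + 3*exp(-1)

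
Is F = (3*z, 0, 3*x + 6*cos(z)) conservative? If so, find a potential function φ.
Yes, F is conservative. φ = 3*x*z + 6*sin(z)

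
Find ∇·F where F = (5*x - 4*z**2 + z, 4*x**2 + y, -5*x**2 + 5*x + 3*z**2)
6*z + 6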